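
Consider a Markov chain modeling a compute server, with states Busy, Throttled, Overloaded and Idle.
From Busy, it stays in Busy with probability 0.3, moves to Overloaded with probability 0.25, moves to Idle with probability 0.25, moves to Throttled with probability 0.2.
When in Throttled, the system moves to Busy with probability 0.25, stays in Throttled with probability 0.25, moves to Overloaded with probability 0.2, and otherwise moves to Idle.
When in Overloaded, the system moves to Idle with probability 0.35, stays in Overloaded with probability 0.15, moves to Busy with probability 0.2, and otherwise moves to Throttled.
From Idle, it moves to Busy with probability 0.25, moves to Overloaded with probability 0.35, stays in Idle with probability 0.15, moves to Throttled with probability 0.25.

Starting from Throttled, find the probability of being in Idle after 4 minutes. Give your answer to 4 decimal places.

Propagate the distribution vector 4 minutes from Throttled.
After 0 minutes: (0.0000, 1.0000, 0.0000, 0.0000)
After 1 minute: (0.2500, 0.2500, 0.2000, 0.3000)
After 2 minutes: (0.2525, 0.2475, 0.2475, 0.2525)
After 3 minutes: (0.2503, 0.2498, 0.2381, 0.2619)
After 4 minutes: (0.2506, 0.2494, 0.2399, 0.2601)
P(in Idle after 4 minutes) = 0.2601

0.2601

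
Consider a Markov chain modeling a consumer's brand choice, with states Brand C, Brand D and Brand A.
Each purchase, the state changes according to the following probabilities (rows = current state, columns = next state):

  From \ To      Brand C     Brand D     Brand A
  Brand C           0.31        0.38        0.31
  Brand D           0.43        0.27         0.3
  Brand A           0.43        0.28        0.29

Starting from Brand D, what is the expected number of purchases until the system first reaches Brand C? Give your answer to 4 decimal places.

Let t(s) be the expected number of purchases to first reach Brand C from state s, with t(Brand C) = 0. Conditioning on the first purchase:
t(Brand D) = 1 + 0.27·t(Brand D) + 0.3·t(Brand A)
t(Brand A) = 1 + 0.28·t(Brand D) + 0.29·t(Brand A)
Solving: t(Brand D) = 2.3256, t(Brand A) = 2.3256.
Expected purchases from Brand D to Brand C: 2.3256.

2.3256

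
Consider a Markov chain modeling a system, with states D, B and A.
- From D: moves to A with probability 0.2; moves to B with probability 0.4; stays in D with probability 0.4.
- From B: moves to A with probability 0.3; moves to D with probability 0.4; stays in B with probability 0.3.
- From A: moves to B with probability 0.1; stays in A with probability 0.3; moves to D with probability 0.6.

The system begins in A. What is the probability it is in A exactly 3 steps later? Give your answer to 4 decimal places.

0.2540

Propagate the distribution vector 3 steps from A.
After 0 steps: (0.0000, 0.0000, 1.0000)
After 1 step: (0.6000, 0.1000, 0.3000)
After 2 steps: (0.4600, 0.3000, 0.2400)
After 3 steps: (0.4480, 0.2980, 0.2540)
P(in A after 3 steps) = 0.2540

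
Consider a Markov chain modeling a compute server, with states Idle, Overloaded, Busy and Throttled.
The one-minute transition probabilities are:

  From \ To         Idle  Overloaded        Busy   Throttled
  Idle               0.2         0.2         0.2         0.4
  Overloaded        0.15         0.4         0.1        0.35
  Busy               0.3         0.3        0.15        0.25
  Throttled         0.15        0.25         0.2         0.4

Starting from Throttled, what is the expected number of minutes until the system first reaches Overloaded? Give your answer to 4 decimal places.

3.9980

Let t(s) be the expected number of minutes to first reach Overloaded from state s, with t(Overloaded) = 0. Conditioning on the first minute:
t(Idle) = 1 + 0.2·t(Idle) + 0.2·t(Busy) + 0.4·t(Throttled)
t(Busy) = 1 + 0.3·t(Idle) + 0.15·t(Busy) + 0.25·t(Throttled)
t(Throttled) = 1 + 0.15·t(Idle) + 0.2·t(Busy) + 0.4·t(Throttled)
Solving: t(Idle) = 4.2084, t(Busy) = 3.8377, t(Throttled) = 3.9980.
Expected minutes from Throttled to Overloaded: 3.9980.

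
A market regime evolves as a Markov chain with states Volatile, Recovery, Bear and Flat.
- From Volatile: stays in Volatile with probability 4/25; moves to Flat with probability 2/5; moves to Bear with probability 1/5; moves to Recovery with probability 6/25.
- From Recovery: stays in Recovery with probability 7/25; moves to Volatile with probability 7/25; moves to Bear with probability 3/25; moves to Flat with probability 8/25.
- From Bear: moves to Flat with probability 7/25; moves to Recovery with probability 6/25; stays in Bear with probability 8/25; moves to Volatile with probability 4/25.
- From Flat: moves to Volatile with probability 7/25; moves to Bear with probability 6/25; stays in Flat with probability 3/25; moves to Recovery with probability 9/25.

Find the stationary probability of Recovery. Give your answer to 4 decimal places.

Let the stationary distribution be π with π = πP and π_1 + π_2 + π_3 + π_4 = 1.
π_1 = 0.16·π_1 + 0.28·π_2 + 0.16·π_3 + 0.28·π_4
π_2 = 0.24·π_1 + 0.28·π_2 + 0.24·π_3 + 0.36·π_4
π_3 = 0.2·π_1 + 0.12·π_2 + 0.32·π_3 + 0.24·π_4
Solving with the normalization constraint gives π = (0.2271, 0.2843, 0.2139, 0.2747).
So the stationary probability of Recovery is 0.2843.

0.2843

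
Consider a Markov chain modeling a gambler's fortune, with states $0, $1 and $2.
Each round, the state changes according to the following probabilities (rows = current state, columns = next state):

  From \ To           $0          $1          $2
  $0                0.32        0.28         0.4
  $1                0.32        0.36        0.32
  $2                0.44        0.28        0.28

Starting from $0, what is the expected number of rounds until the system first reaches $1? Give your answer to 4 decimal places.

Let t(s) be the expected number of rounds to first reach $1 from state s, with t($1) = 0. Conditioning on the first round:
t($0) = 1 + 0.32·t($0) + 0.4·t($2)
t($2) = 1 + 0.44·t($0) + 0.28·t($2)
Solving: t($0) = 3.5714, t($2) = 3.5714.
Expected rounds from $0 to $1: 3.5714.

3.5714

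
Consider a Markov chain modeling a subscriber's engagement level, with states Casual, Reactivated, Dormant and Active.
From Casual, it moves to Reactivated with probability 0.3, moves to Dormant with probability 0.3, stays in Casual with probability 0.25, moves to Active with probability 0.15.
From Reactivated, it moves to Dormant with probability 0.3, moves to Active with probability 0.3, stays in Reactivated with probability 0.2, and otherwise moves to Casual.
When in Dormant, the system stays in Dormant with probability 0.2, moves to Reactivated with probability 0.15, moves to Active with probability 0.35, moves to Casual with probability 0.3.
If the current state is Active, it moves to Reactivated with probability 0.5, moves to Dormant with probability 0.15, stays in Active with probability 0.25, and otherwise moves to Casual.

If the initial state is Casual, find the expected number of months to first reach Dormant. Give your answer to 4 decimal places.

Let t(s) be the expected number of months to first reach Dormant from state s, with t(Dormant) = 0. Conditioning on the first month:
t(Casual) = 1 + 0.25·t(Casual) + 0.3·t(Reactivated) + 0.15·t(Active)
t(Reactivated) = 1 + 0.2·t(Casual) + 0.2·t(Reactivated) + 0.3·t(Active)
t(Active) = 1 + 0.1·t(Casual) + 0.5·t(Reactivated) + 0.25·t(Active)
Solving: t(Casual) = 3.7427, t(Reactivated) = 3.8304, t(Active) = 4.3860.
Expected months from Casual to Dormant: 3.7427.

3.7427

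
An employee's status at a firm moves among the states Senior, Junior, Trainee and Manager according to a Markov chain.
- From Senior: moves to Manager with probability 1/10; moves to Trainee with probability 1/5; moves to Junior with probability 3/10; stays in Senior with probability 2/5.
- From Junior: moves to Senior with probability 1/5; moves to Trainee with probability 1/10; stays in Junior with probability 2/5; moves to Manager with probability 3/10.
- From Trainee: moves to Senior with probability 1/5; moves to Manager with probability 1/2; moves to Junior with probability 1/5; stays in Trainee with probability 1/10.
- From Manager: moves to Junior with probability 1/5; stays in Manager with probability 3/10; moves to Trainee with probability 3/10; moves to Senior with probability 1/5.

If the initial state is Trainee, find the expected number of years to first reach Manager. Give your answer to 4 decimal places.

Let t(s) be the expected number of years to first reach Manager from state s, with t(Manager) = 0. Conditioning on the first year:
t(Senior) = 1 + 0.4·t(Senior) + 0.3·t(Junior) + 0.2·t(Trainee)
t(Junior) = 1 + 0.2·t(Senior) + 0.4·t(Junior) + 0.1·t(Trainee)
t(Trainee) = 1 + 0.2·t(Senior) + 0.2·t(Junior) + 0.1·t(Trainee)
Solving: t(Senior) = 4.4545, t(Junior) = 3.6364, t(Trainee) = 2.9091.
Expected years from Trainee to Manager: 2.9091.

2.9091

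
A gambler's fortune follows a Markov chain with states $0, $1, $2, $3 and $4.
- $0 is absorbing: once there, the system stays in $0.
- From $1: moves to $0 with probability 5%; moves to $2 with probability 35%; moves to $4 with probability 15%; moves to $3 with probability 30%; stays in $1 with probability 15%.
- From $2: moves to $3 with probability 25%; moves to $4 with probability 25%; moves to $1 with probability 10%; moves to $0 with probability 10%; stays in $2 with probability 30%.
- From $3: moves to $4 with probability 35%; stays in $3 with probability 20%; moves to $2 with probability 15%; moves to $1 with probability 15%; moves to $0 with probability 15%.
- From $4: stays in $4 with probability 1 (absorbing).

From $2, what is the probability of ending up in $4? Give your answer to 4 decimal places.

0.7119

Let h(s) be the probability of absorption at $4 starting from transient state s. Then h($4) = 1 and h($0) = 0. By first-step analysis:
h($1) = 0.05·0 + 0.15·h($1) + 0.35·h($2) + 0.3·h($3) + 0.15·1
h($2) = 0.1·0 + 0.1·h($1) + 0.3·h($2) + 0.25·h($3) + 0.25·1
h($3) = 0.15·0 + 0.15·h($1) + 0.15·h($2) + 0.2·h($3) + 0.35·1
Solving: h($1) = 0.7187, h($2) = 0.7119, h($3) = 0.7057.
Starting from $2, the probability is 0.7119.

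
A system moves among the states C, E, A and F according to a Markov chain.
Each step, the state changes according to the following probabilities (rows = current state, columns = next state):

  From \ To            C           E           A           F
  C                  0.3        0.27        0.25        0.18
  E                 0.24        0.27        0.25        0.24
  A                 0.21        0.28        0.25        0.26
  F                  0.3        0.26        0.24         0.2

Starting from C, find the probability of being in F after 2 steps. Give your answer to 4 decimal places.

0.2198

Propagate the distribution vector 2 steps from C.
After 0 steps: (1.0000, 0.0000, 0.0000, 0.0000)
After 1 step: (0.3000, 0.2700, 0.2500, 0.1800)
After 2 steps: (0.2613, 0.2707, 0.2482, 0.2198)
P(in F after 2 steps) = 0.2198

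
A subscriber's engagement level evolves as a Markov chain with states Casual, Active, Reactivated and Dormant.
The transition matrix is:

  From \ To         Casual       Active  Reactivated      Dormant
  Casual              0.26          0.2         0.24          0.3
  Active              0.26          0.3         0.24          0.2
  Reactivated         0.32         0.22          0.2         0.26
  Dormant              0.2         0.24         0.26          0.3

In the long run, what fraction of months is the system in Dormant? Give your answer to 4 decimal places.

Let the stationary distribution be π with π = πP and π_1 + π_2 + π_3 + π_4 = 1.
π_1 = 0.26·π_1 + 0.26·π_2 + 0.32·π_3 + 0.2·π_4
π_2 = 0.2·π_1 + 0.3·π_2 + 0.22·π_3 + 0.24·π_4
π_3 = 0.24·π_1 + 0.24·π_2 + 0.2·π_3 + 0.26·π_4
Solving with the normalization constraint gives π = (0.2582, 0.2393, 0.2359, 0.2666).
So the stationary probability of Dormant is 0.2666.

0.2666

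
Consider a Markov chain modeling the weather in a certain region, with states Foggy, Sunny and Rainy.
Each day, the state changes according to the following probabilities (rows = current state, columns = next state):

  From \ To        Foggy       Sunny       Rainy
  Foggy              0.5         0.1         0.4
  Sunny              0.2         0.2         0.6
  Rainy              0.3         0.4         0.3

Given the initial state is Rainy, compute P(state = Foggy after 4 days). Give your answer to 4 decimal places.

0.3424

Propagate the distribution vector 4 days from Rainy.
After 0 days: (0.0000, 0.0000, 1.0000)
After 1 day: (0.3000, 0.4000, 0.3000)
After 2 days: (0.3200, 0.2300, 0.4500)
After 3 days: (0.3410, 0.2580, 0.4010)
After 4 days: (0.3424, 0.2461, 0.4115)
P(in Foggy after 4 days) = 0.3424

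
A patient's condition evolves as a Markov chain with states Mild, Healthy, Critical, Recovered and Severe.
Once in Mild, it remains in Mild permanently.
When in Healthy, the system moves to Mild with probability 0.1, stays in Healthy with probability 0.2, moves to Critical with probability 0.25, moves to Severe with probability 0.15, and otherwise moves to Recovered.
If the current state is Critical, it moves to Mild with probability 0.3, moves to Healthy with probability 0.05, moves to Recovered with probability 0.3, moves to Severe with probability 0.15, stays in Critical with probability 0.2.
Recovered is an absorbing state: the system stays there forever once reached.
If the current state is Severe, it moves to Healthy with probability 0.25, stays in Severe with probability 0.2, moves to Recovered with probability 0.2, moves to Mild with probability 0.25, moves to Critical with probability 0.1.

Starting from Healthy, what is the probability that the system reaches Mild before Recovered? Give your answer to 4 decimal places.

Let h(s) be the probability of absorption at Mild starting from transient state s. Then h(Mild) = 1 and h(Recovered) = 0. By first-step analysis:
h(Healthy) = 0.1·1 + 0.2·h(Healthy) + 0.25·h(Critical) + 0.3·0 + 0.15·h(Severe)
h(Critical) = 0.3·1 + 0.05·h(Healthy) + 0.2·h(Critical) + 0.3·0 + 0.15·h(Severe)
h(Severe) = 0.25·1 + 0.25·h(Healthy) + 0.1·h(Critical) + 0.2·0 + 0.2·h(Severe)
Solving: h(Healthy) = 0.3698, h(Critical) = 0.4899, h(Severe) = 0.4893.
Starting from Healthy, the probability is 0.3698.

0.3698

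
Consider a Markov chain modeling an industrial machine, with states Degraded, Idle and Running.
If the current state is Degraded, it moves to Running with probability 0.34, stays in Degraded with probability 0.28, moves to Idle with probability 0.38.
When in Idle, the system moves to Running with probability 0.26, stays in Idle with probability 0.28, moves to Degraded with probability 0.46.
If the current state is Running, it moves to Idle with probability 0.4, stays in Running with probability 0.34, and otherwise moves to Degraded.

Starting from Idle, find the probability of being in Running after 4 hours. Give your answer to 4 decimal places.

Propagate the distribution vector 4 hours from Idle.
After 0 hours: (0.0000, 1.0000, 0.0000)
After 1 hour: (0.4600, 0.2800, 0.2600)
After 2 hours: (0.3252, 0.3572, 0.3176)
After 3 hours: (0.3379, 0.3506, 0.3114)
After 4 hours: (0.3369, 0.3512, 0.3119)
P(in Running after 4 hours) = 0.3119

0.3119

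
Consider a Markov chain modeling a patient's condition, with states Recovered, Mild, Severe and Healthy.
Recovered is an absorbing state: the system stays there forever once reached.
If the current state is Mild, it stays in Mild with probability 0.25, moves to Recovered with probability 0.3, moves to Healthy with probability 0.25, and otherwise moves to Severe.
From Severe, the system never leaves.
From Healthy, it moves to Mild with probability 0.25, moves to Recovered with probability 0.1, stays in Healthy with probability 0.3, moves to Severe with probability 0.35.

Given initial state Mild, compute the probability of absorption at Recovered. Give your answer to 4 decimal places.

Let h(s) be the probability of absorption at Recovered starting from transient state s. Then h(Recovered) = 1 and h(Severe) = 0. By first-step analysis:
h(Mild) = 0.3·1 + 0.25·h(Mild) + 0.2·0 + 0.25·h(Healthy)
h(Healthy) = 0.1·1 + 0.25·h(Mild) + 0.35·0 + 0.3·h(Healthy)
Solving: h(Mild) = 0.5081, h(Healthy) = 0.3243.
Starting from Mild, the probability is 0.5081.

0.5081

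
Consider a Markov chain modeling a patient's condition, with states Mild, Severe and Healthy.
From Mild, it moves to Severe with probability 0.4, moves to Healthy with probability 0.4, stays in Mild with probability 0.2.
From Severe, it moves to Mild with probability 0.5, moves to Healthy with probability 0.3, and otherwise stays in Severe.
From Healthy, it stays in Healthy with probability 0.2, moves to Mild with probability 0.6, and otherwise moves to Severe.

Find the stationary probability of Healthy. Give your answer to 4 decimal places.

0.3099

Let the stationary distribution be π with π = πP and π_1 + π_2 + π_3 = 1.
π_1 = 0.2·π_1 + 0.5·π_2 + 0.6·π_3
π_2 = 0.4·π_1 + 0.2·π_2 + 0.2·π_3
Solving with the normalization constraint gives π = (0.4085, 0.2817, 0.3099).
So the stationary probability of Healthy is 0.3099.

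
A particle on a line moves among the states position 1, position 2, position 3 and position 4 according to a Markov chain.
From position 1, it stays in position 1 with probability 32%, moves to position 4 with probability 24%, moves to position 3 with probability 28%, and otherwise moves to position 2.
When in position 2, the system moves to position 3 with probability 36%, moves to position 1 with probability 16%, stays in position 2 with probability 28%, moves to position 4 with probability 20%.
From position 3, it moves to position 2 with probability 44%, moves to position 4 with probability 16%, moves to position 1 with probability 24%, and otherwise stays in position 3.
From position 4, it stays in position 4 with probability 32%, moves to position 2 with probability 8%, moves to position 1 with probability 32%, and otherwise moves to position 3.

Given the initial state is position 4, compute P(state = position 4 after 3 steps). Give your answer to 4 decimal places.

Propagate the distribution vector 3 steps from position 4.
After 0 steps: (0.0000, 0.0000, 0.0000, 1.0000)
After 1 step: (0.3200, 0.0800, 0.2800, 0.3200)
After 2 steps: (0.2848, 0.2224, 0.2528, 0.2400)
After 3 steps: (0.2642, 0.2383, 0.2675, 0.2301)
P(in position 4 after 3 steps) = 0.2301

0.2301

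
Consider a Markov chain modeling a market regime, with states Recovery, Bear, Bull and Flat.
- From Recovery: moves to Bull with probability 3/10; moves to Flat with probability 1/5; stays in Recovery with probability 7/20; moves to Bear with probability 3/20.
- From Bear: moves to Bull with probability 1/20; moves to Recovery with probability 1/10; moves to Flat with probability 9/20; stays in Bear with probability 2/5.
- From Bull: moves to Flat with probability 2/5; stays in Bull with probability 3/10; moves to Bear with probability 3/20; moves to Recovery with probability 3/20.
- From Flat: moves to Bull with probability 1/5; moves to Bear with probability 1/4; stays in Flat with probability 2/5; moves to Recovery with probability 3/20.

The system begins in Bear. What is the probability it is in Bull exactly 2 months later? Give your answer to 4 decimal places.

0.1550

Propagate the distribution vector 2 months from Bear.
After 0 months: (0.0000, 1.0000, 0.0000, 0.0000)
After 1 month: (0.1000, 0.4000, 0.0500, 0.4500)
After 2 months: (0.1500, 0.2950, 0.1550, 0.4000)
P(in Bull after 2 months) = 0.1550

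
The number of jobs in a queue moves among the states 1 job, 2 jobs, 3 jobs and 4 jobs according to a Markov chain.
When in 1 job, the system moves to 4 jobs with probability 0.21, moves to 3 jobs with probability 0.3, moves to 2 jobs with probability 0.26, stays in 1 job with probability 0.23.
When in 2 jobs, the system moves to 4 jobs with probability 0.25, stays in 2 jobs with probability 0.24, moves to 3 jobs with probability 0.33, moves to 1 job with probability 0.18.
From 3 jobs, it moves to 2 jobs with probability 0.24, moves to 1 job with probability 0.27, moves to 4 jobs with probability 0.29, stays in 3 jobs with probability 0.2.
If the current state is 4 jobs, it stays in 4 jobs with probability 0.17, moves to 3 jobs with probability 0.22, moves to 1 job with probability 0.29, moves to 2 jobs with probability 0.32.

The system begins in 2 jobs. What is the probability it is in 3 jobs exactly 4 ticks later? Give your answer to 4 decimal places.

0.2630

Propagate the distribution vector 4 ticks from 2 jobs.
After 0 ticks: (0.0000, 1.0000, 0.0000, 0.0000)
After 1 tick: (0.1800, 0.2400, 0.3300, 0.2500)
After 2 ticks: (0.2462, 0.2636, 0.2542, 0.2360)
After 3 ticks: (0.2411, 0.2638, 0.2636, 0.2314)
After 4 ticks: (0.2412, 0.2633, 0.2630, 0.2324)
P(in 3 jobs after 4 ticks) = 0.2630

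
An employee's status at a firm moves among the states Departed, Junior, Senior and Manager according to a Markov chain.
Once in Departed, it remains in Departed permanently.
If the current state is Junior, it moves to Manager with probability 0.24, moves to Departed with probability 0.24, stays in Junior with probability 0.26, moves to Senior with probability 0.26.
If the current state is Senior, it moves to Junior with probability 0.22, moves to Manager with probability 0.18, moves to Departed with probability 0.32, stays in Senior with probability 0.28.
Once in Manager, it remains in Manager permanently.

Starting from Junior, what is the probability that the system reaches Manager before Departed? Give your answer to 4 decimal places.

0.4617

Let h(s) be the probability of absorption at Manager starting from transient state s. Then h(Manager) = 1 and h(Departed) = 0. By first-step analysis:
h(Junior) = 0.24·0 + 0.26·h(Junior) + 0.26·h(Senior) + 0.24·1
h(Senior) = 0.32·0 + 0.22·h(Junior) + 0.28·h(Senior) + 0.18·1
Solving: h(Junior) = 0.4617, h(Senior) = 0.3911.
Starting from Junior, the probability is 0.4617.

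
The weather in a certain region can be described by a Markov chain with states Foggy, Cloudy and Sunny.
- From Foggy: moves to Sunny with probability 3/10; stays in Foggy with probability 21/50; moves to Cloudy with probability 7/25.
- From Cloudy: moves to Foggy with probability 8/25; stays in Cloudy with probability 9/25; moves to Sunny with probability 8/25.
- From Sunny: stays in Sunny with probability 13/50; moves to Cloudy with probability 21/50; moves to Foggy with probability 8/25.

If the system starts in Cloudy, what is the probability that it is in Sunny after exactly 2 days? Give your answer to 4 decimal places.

Sum over the intermediate state after 1 day:
P = P(Cloudy→Foggy)·P(Foggy→Sunny) + P(Cloudy→Cloudy)·P(Cloudy→Sunny) + P(Cloudy→Sunny)·P(Sunny→Sunny)
  = 0.32×0.3 + 0.36×0.32 + 0.32×0.26
  = 0.0960 + 0.1152 + 0.0832 = 0.2944

0.2944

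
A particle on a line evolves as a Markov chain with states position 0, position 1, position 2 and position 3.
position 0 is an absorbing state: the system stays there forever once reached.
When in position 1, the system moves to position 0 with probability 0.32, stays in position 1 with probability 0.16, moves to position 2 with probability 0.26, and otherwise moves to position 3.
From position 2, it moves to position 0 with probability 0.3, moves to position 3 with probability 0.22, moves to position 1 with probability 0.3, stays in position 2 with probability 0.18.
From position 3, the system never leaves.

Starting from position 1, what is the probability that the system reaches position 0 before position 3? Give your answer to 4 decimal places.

Let h(s) be the probability of absorption at position 0 starting from transient state s. Then h(position 0) = 1 and h(position 3) = 0. By first-step analysis:
h(position 1) = 0.32·1 + 0.16·h(position 1) + 0.26·h(position 2) + 0.26·0
h(position 2) = 0.3·1 + 0.3·h(position 1) + 0.18·h(position 2) + 0.22·0
Solving: h(position 1) = 0.5573, h(position 2) = 0.5697.
Starting from position 1, the probability is 0.5573.

0.5573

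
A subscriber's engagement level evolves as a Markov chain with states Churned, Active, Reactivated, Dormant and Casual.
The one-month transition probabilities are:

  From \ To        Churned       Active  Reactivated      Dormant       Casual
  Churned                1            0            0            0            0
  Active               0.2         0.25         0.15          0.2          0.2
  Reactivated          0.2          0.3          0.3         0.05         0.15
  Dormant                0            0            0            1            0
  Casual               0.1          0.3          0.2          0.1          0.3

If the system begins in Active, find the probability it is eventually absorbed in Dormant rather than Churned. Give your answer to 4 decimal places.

Let h(s) be the probability of absorption at Dormant starting from transient state s. Then h(Dormant) = 1 and h(Churned) = 0. By first-step analysis:
h(Active) = 0.2·0 + 0.25·h(Active) + 0.15·h(Reactivated) + 0.2·1 + 0.2·h(Casual)
h(Reactivated) = 0.2·0 + 0.3·h(Active) + 0.3·h(Reactivated) + 0.05·1 + 0.15·h(Casual)
h(Casual) = 0.1·0 + 0.3·h(Active) + 0.2·h(Reactivated) + 0.1·1 + 0.3·h(Casual)
Solving: h(Active) = 0.4570, h(Reactivated) = 0.3620, h(Casual) = 0.4421.
Starting from Active, the probability is 0.4570.

0.4570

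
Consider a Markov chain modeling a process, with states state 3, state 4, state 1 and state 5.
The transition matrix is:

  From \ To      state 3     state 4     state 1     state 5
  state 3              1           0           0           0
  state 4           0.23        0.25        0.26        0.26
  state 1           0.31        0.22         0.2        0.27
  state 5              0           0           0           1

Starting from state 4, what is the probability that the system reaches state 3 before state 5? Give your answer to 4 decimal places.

Let h(s) be the probability of absorption at state 3 starting from transient state s. Then h(state 3) = 1 and h(state 5) = 0. By first-step analysis:
h(state 4) = 0.23·1 + 0.25·h(state 4) + 0.26·h(state 1) + 0.26·0
h(state 1) = 0.31·1 + 0.22·h(state 4) + 0.2·h(state 1) + 0.27·0
Solving: h(state 4) = 0.4875, h(state 1) = 0.5216.
Starting from state 4, the probability is 0.4875.

0.4875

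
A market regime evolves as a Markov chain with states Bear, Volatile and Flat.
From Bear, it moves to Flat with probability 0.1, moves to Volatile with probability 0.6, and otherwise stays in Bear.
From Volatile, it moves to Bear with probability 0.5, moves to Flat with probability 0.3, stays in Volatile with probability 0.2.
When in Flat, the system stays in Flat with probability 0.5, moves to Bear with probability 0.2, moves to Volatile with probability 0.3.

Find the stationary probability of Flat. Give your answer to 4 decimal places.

Let the stationary distribution be π with π = πP and π_1 + π_2 + π_3 = 1.
π_1 = 0.3·π_1 + 0.5·π_2 + 0.2·π_3
π_2 = 0.6·π_1 + 0.2·π_2 + 0.3·π_3
Solving with the normalization constraint gives π = (0.3444, 0.3667, 0.2889).
So the stationary probability of Flat is 0.2889.

0.2889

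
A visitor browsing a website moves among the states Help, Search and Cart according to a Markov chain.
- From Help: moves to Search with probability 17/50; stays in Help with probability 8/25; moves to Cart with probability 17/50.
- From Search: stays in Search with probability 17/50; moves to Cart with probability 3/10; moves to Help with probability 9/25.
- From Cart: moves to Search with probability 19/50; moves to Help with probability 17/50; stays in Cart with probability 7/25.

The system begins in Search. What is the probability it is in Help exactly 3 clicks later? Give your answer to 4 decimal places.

Propagate the distribution vector 3 clicks from Search.
After 0 clicks: (0.0000, 1.0000, 0.0000)
After 1 click: (0.3600, 0.3400, 0.3000)
After 2 clicks: (0.3396, 0.3520, 0.3084)
After 3 clicks: (0.3402, 0.3523, 0.3074)
P(in Help after 3 clicks) = 0.3402

0.3402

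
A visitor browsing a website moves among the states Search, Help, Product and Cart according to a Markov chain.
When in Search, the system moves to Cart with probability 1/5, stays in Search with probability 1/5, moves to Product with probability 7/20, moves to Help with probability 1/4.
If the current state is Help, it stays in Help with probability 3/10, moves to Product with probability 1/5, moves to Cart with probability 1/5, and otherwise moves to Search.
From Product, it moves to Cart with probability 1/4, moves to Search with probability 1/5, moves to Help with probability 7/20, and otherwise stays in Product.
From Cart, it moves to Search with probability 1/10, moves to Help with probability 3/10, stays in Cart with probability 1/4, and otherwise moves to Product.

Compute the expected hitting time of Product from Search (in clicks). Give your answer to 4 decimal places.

Let t(s) be the expected number of clicks to first reach Product from state s, with t(Product) = 0. Conditioning on the first click:
t(Search) = 1 + 0.2·t(Search) + 0.25·t(Help) + 0.2·t(Cart)
t(Help) = 1 + 0.3·t(Search) + 0.3·t(Help) + 0.2·t(Cart)
t(Cart) = 1 + 0.1·t(Search) + 0.3·t(Help) + 0.25·t(Cart)
Solving: t(Search) = 3.2377, t(Help) = 3.7489, t(Cart) = 3.2646.
Expected clicks from Search to Product: 3.2377.

3.2377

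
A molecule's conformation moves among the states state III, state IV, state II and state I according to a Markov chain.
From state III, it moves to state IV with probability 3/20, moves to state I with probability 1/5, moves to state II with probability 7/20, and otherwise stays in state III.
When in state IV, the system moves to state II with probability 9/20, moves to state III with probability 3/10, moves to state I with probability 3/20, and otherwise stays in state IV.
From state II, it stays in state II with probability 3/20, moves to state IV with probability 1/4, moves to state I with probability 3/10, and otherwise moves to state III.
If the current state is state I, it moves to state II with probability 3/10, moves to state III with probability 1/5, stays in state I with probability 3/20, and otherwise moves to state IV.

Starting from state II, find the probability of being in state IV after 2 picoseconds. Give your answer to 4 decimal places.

Propagate the distribution vector 2 picoseconds from state II.
After 0 picoseconds: (0.0000, 0.0000, 1.0000, 0.0000)
After 1 picosecond: (0.3000, 0.2500, 0.1500, 0.3000)
After 2 picoseconds: (0.2700, 0.2125, 0.3300, 0.1875)
P(in state IV after 2 picoseconds) = 0.2125

0.2125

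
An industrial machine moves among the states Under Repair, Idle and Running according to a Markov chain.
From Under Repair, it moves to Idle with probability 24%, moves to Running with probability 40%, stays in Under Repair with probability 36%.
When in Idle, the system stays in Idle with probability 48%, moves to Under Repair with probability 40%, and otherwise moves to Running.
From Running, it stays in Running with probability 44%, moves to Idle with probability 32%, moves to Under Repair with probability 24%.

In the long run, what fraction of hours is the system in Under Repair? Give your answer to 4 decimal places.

Let the stationary distribution be π with π = πP and π_1 + π_2 + π_3 = 1.
π_1 = 0.36·π_1 + 0.4·π_2 + 0.24·π_3
π_2 = 0.24·π_1 + 0.48·π_2 + 0.32·π_3
Solving with the normalization constraint gives π = (0.3362, 0.3489, 0.3149).
So the stationary probability of Under Repair is 0.3362.

0.3362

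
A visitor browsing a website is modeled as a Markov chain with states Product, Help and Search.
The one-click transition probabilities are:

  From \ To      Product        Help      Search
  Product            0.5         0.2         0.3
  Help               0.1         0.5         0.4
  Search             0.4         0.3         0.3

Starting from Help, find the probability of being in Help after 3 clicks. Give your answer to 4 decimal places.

0.3520

Propagate the distribution vector 3 clicks from Help.
After 0 clicks: (0.0000, 1.0000, 0.0000)
After 1 click: (0.1000, 0.5000, 0.4000)
After 2 clicks: (0.2600, 0.3900, 0.3500)
After 3 clicks: (0.3090, 0.3520, 0.3390)
P(in Help after 3 clicks) = 0.3520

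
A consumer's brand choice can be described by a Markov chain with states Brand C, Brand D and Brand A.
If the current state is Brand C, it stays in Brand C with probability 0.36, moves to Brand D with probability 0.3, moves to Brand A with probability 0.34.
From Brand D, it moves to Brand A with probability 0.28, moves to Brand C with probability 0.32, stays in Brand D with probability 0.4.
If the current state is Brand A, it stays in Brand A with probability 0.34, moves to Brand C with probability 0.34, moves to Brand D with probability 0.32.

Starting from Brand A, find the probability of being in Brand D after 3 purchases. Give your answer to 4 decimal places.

Propagate the distribution vector 3 purchases from Brand A.
After 0 purchases: (0.0000, 0.0000, 1.0000)
After 1 purchase: (0.3400, 0.3200, 0.3400)
After 2 purchases: (0.3404, 0.3388, 0.3208)
After 3 purchases: (0.3400, 0.3403, 0.3197)
P(in Brand D after 3 purchases) = 0.3403

0.3403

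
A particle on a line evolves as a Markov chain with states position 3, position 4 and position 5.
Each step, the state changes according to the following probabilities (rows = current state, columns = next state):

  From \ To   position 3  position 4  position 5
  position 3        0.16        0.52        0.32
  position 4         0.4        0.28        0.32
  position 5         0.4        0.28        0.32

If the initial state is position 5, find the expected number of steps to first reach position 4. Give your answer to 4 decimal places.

2.7978

Let t(s) be the expected number of steps to first reach position 4 from state s, with t(position 4) = 0. Conditioning on the first step:
t(position 3) = 1 + 0.16·t(position 3) + 0.32·t(position 5)
t(position 5) = 1 + 0.4·t(position 3) + 0.32·t(position 5)
Solving: t(position 3) = 2.2563, t(position 5) = 2.7978.
Expected steps from position 5 to position 4: 2.7978.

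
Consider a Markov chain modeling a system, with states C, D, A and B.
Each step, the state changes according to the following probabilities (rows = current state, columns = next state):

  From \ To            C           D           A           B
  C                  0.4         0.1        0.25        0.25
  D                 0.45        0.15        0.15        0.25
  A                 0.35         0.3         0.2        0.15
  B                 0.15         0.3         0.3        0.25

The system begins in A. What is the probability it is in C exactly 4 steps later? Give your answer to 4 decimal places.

Propagate the distribution vector 4 steps from A.
After 0 steps: (0.0000, 0.0000, 1.0000, 0.0000)
After 1 step: (0.3500, 0.3000, 0.2000, 0.1500)
After 2 steps: (0.3675, 0.1850, 0.2175, 0.2300)
After 3 steps: (0.3409, 0.1988, 0.2321, 0.2283)
After 4 steps: (0.3413, 0.2020, 0.2299, 0.2268)
P(in C after 4 steps) = 0.3413

0.3413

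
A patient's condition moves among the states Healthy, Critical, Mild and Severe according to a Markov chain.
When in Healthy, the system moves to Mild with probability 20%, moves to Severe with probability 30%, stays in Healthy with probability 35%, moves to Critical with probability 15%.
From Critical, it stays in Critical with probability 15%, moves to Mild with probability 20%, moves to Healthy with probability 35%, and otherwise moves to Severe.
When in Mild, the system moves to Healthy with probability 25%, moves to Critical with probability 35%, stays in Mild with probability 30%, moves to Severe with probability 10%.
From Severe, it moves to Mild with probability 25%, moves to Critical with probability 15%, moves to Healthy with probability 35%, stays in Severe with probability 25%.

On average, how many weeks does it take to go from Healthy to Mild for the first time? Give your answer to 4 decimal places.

Let t(s) be the expected number of weeks to first reach Mild from state s, with t(Mild) = 0. Conditioning on the first week:
t(Healthy) = 1 + 0.35·t(Healthy) + 0.15·t(Critical) + 0.3·t(Severe)
t(Critical) = 1 + 0.35·t(Healthy) + 0.15·t(Critical) + 0.3·t(Severe)
t(Severe) = 1 + 0.35·t(Healthy) + 0.15·t(Critical) + 0.25·t(Severe)
Solving: t(Healthy) = 4.6667, t(Critical) = 4.6667, t(Severe) = 4.4444.
Expected weeks from Healthy to Mild: 4.6667.

4.6667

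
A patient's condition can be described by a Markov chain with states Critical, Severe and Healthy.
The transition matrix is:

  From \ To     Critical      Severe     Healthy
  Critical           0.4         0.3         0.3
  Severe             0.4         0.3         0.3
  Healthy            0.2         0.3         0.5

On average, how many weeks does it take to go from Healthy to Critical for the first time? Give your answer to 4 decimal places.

Let t(s) be the expected number of weeks to first reach Critical from state s, with t(Critical) = 0. Conditioning on the first week:
t(Severe) = 1 + 0.3·t(Severe) + 0.3·t(Healthy)
t(Healthy) = 1 + 0.3·t(Severe) + 0.5·t(Healthy)
Solving: t(Severe) = 3.0769, t(Healthy) = 3.8462.
Expected weeks from Healthy to Critical: 3.8462.

3.8462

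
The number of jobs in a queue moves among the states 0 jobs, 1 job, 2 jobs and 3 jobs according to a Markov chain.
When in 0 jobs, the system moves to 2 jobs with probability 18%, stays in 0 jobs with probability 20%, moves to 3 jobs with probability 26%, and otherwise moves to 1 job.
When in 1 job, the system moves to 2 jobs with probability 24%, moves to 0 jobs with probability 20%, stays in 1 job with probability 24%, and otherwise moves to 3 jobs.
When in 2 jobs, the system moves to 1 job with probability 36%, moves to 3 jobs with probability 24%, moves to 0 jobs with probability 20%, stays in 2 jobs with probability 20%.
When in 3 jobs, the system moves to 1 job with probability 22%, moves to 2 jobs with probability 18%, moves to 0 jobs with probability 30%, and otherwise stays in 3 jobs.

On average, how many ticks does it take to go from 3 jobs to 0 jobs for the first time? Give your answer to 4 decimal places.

3.9248

Let t(s) be the expected number of ticks to first reach 0 jobs from state s, with t(0 jobs) = 0. Conditioning on the first tick:
t(1 job) = 1 + 0.24·t(1 job) + 0.24·t(2 jobs) + 0.32·t(3 jobs)
t(2 jobs) = 1 + 0.36·t(1 job) + 0.2·t(2 jobs) + 0.24·t(3 jobs)
t(3 jobs) = 1 + 0.22·t(1 job) + 0.18·t(2 jobs) + 0.3·t(3 jobs)
Solving: t(1 job) = 4.3536, t(2 jobs) = 4.3865, t(3 jobs) = 3.9248.
Expected ticks from 3 jobs to 0 jobs: 3.9248.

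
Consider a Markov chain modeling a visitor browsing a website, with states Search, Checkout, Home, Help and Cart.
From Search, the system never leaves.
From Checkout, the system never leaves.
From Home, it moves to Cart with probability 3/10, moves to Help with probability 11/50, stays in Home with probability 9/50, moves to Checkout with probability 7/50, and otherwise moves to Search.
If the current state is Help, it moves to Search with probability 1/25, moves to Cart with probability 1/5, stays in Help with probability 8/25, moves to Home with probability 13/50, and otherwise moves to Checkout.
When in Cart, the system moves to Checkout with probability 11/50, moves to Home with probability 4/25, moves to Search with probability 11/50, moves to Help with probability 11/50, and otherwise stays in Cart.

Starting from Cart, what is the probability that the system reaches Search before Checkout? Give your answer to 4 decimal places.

Let h(s) be the probability of absorption at Search starting from transient state s. Then h(Search) = 1 and h(Checkout) = 0. By first-step analysis:
h(Home) = 0.16·1 + 0.14·0 + 0.18·h(Home) + 0.22·h(Help) + 0.3·h(Cart)
h(Help) = 0.04·1 + 0.18·0 + 0.26·h(Home) + 0.32·h(Help) + 0.2·h(Cart)
h(Cart) = 0.22·1 + 0.22·0 + 0.16·h(Home) + 0.22·h(Help) + 0.18·h(Cart)
Solving: h(Home) = 0.4618, h(Help) = 0.3700, h(Cart) = 0.4577.
Starting from Cart, the probability is 0.4577.

0.4577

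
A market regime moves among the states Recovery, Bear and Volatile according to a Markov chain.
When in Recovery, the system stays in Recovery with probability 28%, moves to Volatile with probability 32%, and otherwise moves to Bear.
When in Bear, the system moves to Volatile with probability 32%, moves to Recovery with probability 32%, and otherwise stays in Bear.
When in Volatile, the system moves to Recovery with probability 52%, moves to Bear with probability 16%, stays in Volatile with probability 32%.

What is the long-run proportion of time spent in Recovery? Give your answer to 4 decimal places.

Let the stationary distribution be π with π = πP and π_1 + π_2 + π_3 = 1.
π_1 = 0.28·π_1 + 0.32·π_2 + 0.52·π_3
π_2 = 0.4·π_1 + 0.36·π_2 + 0.16·π_3
Solving with the normalization constraint gives π = (0.3692, 0.3108, 0.3200).
So the stationary probability of Recovery is 0.3692.

0.3692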